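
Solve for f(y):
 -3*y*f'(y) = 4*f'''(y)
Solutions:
 f(y) = C1 + Integral(C2*airyai(-6^(1/3)*y/2) + C3*airybi(-6^(1/3)*y/2), y)


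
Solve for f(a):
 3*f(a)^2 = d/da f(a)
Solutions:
 f(a) = -1/(C1 + 3*a)


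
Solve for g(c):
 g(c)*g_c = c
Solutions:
 g(c) = -sqrt(C1 + c^2)
 g(c) = sqrt(C1 + c^2)


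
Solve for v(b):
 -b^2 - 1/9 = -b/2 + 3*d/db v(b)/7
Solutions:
 v(b) = C1 - 7*b^3/9 + 7*b^2/12 - 7*b/27


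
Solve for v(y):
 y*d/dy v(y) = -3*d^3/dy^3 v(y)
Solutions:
 v(y) = C1 + Integral(C2*airyai(-3^(2/3)*y/3) + C3*airybi(-3^(2/3)*y/3), y)


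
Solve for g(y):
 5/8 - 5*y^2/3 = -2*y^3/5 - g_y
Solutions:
 g(y) = C1 - y^4/10 + 5*y^3/9 - 5*y/8


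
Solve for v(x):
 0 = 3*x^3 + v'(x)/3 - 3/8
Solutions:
 v(x) = C1 - 9*x^4/4 + 9*x/8


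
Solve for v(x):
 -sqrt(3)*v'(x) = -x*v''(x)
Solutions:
 v(x) = C1 + C2*x^(1 + sqrt(3))


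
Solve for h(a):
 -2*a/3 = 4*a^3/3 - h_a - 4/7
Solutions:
 h(a) = C1 + a^4/3 + a^2/3 - 4*a/7


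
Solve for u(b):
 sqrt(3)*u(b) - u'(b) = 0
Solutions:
 u(b) = C1*exp(sqrt(3)*b)


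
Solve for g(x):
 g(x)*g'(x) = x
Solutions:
 g(x) = -sqrt(C1 + x^2)
 g(x) = sqrt(C1 + x^2)


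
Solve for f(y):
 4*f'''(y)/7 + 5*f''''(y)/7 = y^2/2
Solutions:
 f(y) = C1 + C2*y + C3*y^2 + C4*exp(-4*y/5) + 7*y^5/480 - 35*y^4/384 + 175*y^3/384


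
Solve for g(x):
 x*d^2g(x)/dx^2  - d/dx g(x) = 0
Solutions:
 g(x) = C1 + C2*x^2


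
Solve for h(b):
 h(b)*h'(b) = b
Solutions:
 h(b) = -sqrt(C1 + b^2)
 h(b) = sqrt(C1 + b^2)


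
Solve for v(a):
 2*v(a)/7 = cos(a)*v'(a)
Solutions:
 v(a) = C1*(sin(a) + 1)^(1/7)/(sin(a) - 1)^(1/7)


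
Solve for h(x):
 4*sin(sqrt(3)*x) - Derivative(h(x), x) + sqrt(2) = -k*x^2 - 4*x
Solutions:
 h(x) = C1 + k*x^3/3 + 2*x^2 + sqrt(2)*x - 4*sqrt(3)*cos(sqrt(3)*x)/3


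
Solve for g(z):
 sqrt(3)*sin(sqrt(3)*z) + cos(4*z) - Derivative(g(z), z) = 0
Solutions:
 g(z) = C1 + sin(4*z)/4 - cos(sqrt(3)*z)


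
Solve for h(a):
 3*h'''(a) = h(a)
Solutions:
 h(a) = C3*exp(3^(2/3)*a/3) + (C1*sin(3^(1/6)*a/2) + C2*cos(3^(1/6)*a/2))*exp(-3^(2/3)*a/6)


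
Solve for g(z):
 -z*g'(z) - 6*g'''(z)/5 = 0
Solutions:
 g(z) = C1 + Integral(C2*airyai(-5^(1/3)*6^(2/3)*z/6) + C3*airybi(-5^(1/3)*6^(2/3)*z/6), z)


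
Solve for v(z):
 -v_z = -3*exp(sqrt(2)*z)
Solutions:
 v(z) = C1 + 3*sqrt(2)*exp(sqrt(2)*z)/2


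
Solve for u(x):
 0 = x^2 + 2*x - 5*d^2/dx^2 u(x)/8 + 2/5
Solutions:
 u(x) = C1 + C2*x + 2*x^4/15 + 8*x^3/15 + 8*x^2/25


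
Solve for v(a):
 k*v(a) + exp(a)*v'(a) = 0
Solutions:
 v(a) = C1*exp(k*exp(-a))


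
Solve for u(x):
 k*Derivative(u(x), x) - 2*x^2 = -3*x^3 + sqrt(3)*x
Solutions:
 u(x) = C1 - 3*x^4/(4*k) + 2*x^3/(3*k) + sqrt(3)*x^2/(2*k)


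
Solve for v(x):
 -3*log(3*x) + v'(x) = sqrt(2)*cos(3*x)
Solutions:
 v(x) = C1 + 3*x*log(x) - 3*x + 3*x*log(3) + sqrt(2)*sin(3*x)/3


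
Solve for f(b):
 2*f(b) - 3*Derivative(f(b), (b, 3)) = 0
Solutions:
 f(b) = C3*exp(2^(1/3)*3^(2/3)*b/3) + (C1*sin(2^(1/3)*3^(1/6)*b/2) + C2*cos(2^(1/3)*3^(1/6)*b/2))*exp(-2^(1/3)*3^(2/3)*b/6)


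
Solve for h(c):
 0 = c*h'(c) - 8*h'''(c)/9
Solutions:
 h(c) = C1 + Integral(C2*airyai(3^(2/3)*c/2) + C3*airybi(3^(2/3)*c/2), c)


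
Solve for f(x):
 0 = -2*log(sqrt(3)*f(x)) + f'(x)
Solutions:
 -Integral(1/(2*log(_y) + log(3)), (_y, f(x))) = C1 - x


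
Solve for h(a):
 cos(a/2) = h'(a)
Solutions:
 h(a) = C1 + 2*sin(a/2)


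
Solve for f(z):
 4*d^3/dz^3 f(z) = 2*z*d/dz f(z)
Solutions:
 f(z) = C1 + Integral(C2*airyai(2^(2/3)*z/2) + C3*airybi(2^(2/3)*z/2), z)


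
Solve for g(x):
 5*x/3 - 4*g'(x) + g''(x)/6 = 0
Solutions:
 g(x) = C1 + C2*exp(24*x) + 5*x^2/24 + 5*x/288


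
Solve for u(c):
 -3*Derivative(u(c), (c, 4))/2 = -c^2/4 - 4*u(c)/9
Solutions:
 u(c) = C1*exp(-2^(3/4)*3^(1/4)*c/3) + C2*exp(2^(3/4)*3^(1/4)*c/3) + C3*sin(2^(3/4)*3^(1/4)*c/3) + C4*cos(2^(3/4)*3^(1/4)*c/3) - 9*c^2/16


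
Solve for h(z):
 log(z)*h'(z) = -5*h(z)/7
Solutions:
 h(z) = C1*exp(-5*li(z)/7)


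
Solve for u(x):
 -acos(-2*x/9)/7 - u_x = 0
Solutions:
 u(x) = C1 - x*acos(-2*x/9)/7 - sqrt(81 - 4*x^2)/14


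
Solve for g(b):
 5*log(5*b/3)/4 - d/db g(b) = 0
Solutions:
 g(b) = C1 + 5*b*log(b)/4 - 5*b*log(3)/4 - 5*b/4 + 5*b*log(5)/4


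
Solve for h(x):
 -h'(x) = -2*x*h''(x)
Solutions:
 h(x) = C1 + C2*x^(3/2)


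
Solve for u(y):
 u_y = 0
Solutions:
 u(y) = C1


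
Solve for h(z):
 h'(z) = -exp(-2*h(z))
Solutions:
 h(z) = log(-sqrt(C1 - 2*z))
 h(z) = log(C1 - 2*z)/2


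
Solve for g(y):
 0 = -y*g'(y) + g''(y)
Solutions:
 g(y) = C1 + C2*erfi(sqrt(2)*y/2)


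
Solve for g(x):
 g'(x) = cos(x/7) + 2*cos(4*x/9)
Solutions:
 g(x) = C1 + 7*sin(x/7) + 9*sin(4*x/9)/2


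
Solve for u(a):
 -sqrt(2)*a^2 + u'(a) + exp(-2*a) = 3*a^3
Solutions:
 u(a) = C1 + 3*a^4/4 + sqrt(2)*a^3/3 + exp(-2*a)/2


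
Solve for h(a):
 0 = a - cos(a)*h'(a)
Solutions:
 h(a) = C1 + Integral(a/cos(a), a)


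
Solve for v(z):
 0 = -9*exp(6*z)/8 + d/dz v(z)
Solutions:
 v(z) = C1 + 3*exp(6*z)/16


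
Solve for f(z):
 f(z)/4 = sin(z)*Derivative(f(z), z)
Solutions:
 f(z) = C1*(cos(z) - 1)^(1/8)/(cos(z) + 1)^(1/8)


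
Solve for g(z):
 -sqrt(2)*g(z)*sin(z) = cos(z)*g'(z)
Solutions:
 g(z) = C1*cos(z)^(sqrt(2))


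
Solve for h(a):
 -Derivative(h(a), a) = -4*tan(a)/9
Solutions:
 h(a) = C1 - 4*log(cos(a))/9


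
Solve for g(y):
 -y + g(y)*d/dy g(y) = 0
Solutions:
 g(y) = -sqrt(C1 + y^2)
 g(y) = sqrt(C1 + y^2)


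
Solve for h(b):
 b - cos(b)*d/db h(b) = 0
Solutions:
 h(b) = C1 + Integral(b/cos(b), b)


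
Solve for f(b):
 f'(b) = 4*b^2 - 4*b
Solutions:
 f(b) = C1 + 4*b^3/3 - 2*b^2


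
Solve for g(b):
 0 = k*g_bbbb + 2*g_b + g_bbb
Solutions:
 g(b) = C1 + C2*exp(-b*((sqrt(((27 + k^(-2))^2 - 1/k^4)/k^2) + 27/k + k^(-3))^(1/3) + 1/k + 1/(k^2*(sqrt(((27 + k^(-2))^2 - 1/k^4)/k^2) + 27/k + k^(-3))^(1/3)))/3) + C3*exp(b*((sqrt(((27 + k^(-2))^2 - 1/k^4)/k^2) + 27/k + k^(-3))^(1/3) - sqrt(3)*I*(sqrt(((27 + k^(-2))^2 - 1/k^4)/k^2) + 27/k + k^(-3))^(1/3) - 2/k - 4/(k^2*(-1 + sqrt(3)*I)*(sqrt(((27 + k^(-2))^2 - 1/k^4)/k^2) + 27/k + k^(-3))^(1/3)))/6) + C4*exp(b*((sqrt(((27 + k^(-2))^2 - 1/k^4)/k^2) + 27/k + k^(-3))^(1/3) + sqrt(3)*I*(sqrt(((27 + k^(-2))^2 - 1/k^4)/k^2) + 27/k + k^(-3))^(1/3) - 2/k + 4/(k^2*(1 + sqrt(3)*I)*(sqrt(((27 + k^(-2))^2 - 1/k^4)/k^2) + 27/k + k^(-3))^(1/3)))/6)


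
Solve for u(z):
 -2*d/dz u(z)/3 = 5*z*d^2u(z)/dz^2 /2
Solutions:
 u(z) = C1 + C2*z^(11/15)


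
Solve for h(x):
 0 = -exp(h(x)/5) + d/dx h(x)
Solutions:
 h(x) = 5*log(-1/(C1 + x)) + 5*log(5)


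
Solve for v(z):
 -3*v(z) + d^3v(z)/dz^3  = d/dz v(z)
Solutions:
 v(z) = C1*exp(-z*(2*18^(1/3)/(sqrt(717) + 27)^(1/3) + 12^(1/3)*(sqrt(717) + 27)^(1/3))/12)*sin(2^(1/3)*3^(1/6)*z*(-2^(1/3)*3^(2/3)*(sqrt(717) + 27)^(1/3) + 6/(sqrt(717) + 27)^(1/3))/12) + C2*exp(-z*(2*18^(1/3)/(sqrt(717) + 27)^(1/3) + 12^(1/3)*(sqrt(717) + 27)^(1/3))/12)*cos(2^(1/3)*3^(1/6)*z*(-2^(1/3)*3^(2/3)*(sqrt(717) + 27)^(1/3) + 6/(sqrt(717) + 27)^(1/3))/12) + C3*exp(z*(2*18^(1/3)/(sqrt(717) + 27)^(1/3) + 12^(1/3)*(sqrt(717) + 27)^(1/3))/6)


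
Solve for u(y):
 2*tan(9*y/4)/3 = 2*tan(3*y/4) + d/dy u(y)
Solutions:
 u(y) = C1 + 8*log(cos(3*y/4))/3 - 8*log(cos(9*y/4))/27


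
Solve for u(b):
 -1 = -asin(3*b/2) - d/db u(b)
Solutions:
 u(b) = C1 - b*asin(3*b/2) + b - sqrt(4 - 9*b^2)/3


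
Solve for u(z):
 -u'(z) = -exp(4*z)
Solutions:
 u(z) = C1 + exp(4*z)/4


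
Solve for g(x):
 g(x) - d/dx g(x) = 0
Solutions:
 g(x) = C1*exp(x)


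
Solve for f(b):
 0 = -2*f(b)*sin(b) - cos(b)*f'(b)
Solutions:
 f(b) = C1*cos(b)^2


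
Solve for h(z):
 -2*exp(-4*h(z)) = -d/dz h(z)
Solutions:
 h(z) = log(-I*(C1 + 8*z)^(1/4))
 h(z) = log(I*(C1 + 8*z)^(1/4))
 h(z) = log(-(C1 + 8*z)^(1/4))
 h(z) = log(C1 + 8*z)/4


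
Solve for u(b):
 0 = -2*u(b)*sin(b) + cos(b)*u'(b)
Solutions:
 u(b) = C1/cos(b)^2


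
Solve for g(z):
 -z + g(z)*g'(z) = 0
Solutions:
 g(z) = -sqrt(C1 + z^2)
 g(z) = sqrt(C1 + z^2)


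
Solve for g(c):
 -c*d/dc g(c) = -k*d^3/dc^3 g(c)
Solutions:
 g(c) = C1 + Integral(C2*airyai(c*(1/k)^(1/3)) + C3*airybi(c*(1/k)^(1/3)), c)


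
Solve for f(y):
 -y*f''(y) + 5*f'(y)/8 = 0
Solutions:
 f(y) = C1 + C2*y^(13/8)


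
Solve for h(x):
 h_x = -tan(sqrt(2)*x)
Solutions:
 h(x) = C1 + sqrt(2)*log(cos(sqrt(2)*x))/2


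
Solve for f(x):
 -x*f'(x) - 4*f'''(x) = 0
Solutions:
 f(x) = C1 + Integral(C2*airyai(-2^(1/3)*x/2) + C3*airybi(-2^(1/3)*x/2), x)


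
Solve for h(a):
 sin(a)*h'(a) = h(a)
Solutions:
 h(a) = C1*sqrt(cos(a) - 1)/sqrt(cos(a) + 1)


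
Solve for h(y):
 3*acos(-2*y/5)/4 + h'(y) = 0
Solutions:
 h(y) = C1 - 3*y*acos(-2*y/5)/4 - 3*sqrt(25 - 4*y^2)/8


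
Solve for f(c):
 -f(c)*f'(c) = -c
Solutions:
 f(c) = -sqrt(C1 + c^2)
 f(c) = sqrt(C1 + c^2)


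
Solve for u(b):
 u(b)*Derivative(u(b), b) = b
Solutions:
 u(b) = -sqrt(C1 + b^2)
 u(b) = sqrt(C1 + b^2)


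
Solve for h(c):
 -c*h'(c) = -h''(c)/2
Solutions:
 h(c) = C1 + C2*erfi(c)


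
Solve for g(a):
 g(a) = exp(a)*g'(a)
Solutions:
 g(a) = C1*exp(-exp(-a))


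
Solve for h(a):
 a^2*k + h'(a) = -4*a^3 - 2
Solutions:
 h(a) = C1 - a^4 - a^3*k/3 - 2*a


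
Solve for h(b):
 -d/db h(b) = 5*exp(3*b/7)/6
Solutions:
 h(b) = C1 - 35*exp(3*b/7)/18


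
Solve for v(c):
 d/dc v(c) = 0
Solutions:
 v(c) = C1


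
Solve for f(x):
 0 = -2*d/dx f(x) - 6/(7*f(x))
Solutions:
 f(x) = -sqrt(C1 - 42*x)/7
 f(x) = sqrt(C1 - 42*x)/7


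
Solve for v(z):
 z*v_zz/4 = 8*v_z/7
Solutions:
 v(z) = C1 + C2*z^(39/7)


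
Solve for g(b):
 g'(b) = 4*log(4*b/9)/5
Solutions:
 g(b) = C1 + 4*b*log(b)/5 - 8*b*log(3)/5 - 4*b/5 + 8*b*log(2)/5


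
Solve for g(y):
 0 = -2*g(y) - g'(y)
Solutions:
 g(y) = C1*exp(-2*y)


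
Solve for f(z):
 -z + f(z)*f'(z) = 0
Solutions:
 f(z) = -sqrt(C1 + z^2)
 f(z) = sqrt(C1 + z^2)


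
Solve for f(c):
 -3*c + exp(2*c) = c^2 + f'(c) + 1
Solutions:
 f(c) = C1 - c^3/3 - 3*c^2/2 - c + exp(2*c)/2


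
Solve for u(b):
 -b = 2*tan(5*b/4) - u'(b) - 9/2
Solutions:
 u(b) = C1 + b^2/2 - 9*b/2 - 8*log(cos(5*b/4))/5


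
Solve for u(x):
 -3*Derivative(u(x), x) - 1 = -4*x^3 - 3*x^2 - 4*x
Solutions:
 u(x) = C1 + x^4/3 + x^3/3 + 2*x^2/3 - x/3


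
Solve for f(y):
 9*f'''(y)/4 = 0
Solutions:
 f(y) = C1 + C2*y + C3*y^2


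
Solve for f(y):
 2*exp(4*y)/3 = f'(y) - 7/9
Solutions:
 f(y) = C1 + 7*y/9 + exp(4*y)/6


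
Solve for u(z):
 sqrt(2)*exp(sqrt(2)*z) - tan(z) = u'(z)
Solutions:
 u(z) = C1 + exp(sqrt(2)*z) + log(cos(z))


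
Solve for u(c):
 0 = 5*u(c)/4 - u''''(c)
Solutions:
 u(c) = C1*exp(-sqrt(2)*5^(1/4)*c/2) + C2*exp(sqrt(2)*5^(1/4)*c/2) + C3*sin(sqrt(2)*5^(1/4)*c/2) + C4*cos(sqrt(2)*5^(1/4)*c/2)


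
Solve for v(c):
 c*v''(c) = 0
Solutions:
 v(c) = C1 + C2*c


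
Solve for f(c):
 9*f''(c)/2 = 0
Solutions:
 f(c) = C1 + C2*c


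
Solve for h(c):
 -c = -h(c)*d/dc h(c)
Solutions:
 h(c) = -sqrt(C1 + c^2)
 h(c) = sqrt(C1 + c^2)


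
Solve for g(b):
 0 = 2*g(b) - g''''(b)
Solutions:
 g(b) = C1*exp(-2^(1/4)*b) + C2*exp(2^(1/4)*b) + C3*sin(2^(1/4)*b) + C4*cos(2^(1/4)*b)


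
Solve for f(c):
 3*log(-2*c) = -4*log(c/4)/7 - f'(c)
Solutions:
 f(c) = C1 - 25*c*log(c)/7 + c*(-13*log(2)/7 + 25/7 - 3*I*pi)


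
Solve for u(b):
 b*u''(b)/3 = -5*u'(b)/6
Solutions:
 u(b) = C1 + C2/b^(3/2)


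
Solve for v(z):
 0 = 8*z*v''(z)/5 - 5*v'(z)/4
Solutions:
 v(z) = C1 + C2*z^(57/32)


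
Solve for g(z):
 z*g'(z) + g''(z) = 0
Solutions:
 g(z) = C1 + C2*erf(sqrt(2)*z/2)


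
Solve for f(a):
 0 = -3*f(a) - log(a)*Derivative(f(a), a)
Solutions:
 f(a) = C1*exp(-3*li(a))


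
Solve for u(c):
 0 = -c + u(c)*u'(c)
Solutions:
 u(c) = -sqrt(C1 + c^2)
 u(c) = sqrt(C1 + c^2)


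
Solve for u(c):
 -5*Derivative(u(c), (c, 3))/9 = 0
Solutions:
 u(c) = C1 + C2*c + C3*c^2


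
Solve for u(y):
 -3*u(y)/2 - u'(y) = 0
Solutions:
 u(y) = C1*exp(-3*y/2)


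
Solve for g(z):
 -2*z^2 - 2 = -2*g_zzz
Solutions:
 g(z) = C1 + C2*z + C3*z^2 + z^5/60 + z^3/6


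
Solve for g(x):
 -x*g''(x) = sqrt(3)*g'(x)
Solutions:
 g(x) = C1 + C2*x^(1 - sqrt(3))


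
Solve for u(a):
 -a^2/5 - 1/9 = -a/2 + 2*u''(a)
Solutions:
 u(a) = C1 + C2*a - a^4/120 + a^3/24 - a^2/36


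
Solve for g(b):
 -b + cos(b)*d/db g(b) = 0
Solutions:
 g(b) = C1 + Integral(b/cos(b), b)


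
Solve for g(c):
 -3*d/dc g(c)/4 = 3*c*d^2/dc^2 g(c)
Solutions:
 g(c) = C1 + C2*c^(3/4)


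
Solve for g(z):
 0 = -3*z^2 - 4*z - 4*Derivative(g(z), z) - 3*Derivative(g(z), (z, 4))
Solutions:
 g(z) = C1 + C4*exp(-6^(2/3)*z/3) - z^3/4 - z^2/2 + (C2*sin(2^(2/3)*3^(1/6)*z/2) + C3*cos(2^(2/3)*3^(1/6)*z/2))*exp(6^(2/3)*z/6)


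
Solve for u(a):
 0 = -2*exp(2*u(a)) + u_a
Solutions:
 u(a) = log(-sqrt(-1/(C1 + 2*a))) - log(2)/2
 u(a) = log(-1/(C1 + 2*a))/2 - log(2)/2


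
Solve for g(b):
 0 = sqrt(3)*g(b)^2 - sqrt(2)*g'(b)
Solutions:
 g(b) = -2/(C1 + sqrt(6)*b)


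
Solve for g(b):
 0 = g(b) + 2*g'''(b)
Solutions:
 g(b) = C3*exp(-2^(2/3)*b/2) + (C1*sin(2^(2/3)*sqrt(3)*b/4) + C2*cos(2^(2/3)*sqrt(3)*b/4))*exp(2^(2/3)*b/4)


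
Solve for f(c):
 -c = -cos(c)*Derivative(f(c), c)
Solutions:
 f(c) = C1 + Integral(c/cos(c), c)


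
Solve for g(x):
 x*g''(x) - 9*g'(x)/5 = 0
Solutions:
 g(x) = C1 + C2*x^(14/5)


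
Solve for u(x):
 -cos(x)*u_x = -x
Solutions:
 u(x) = C1 + Integral(x/cos(x), x)


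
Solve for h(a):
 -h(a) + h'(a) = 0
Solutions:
 h(a) = C1*exp(a)


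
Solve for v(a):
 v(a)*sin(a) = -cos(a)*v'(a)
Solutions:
 v(a) = C1*cos(a)


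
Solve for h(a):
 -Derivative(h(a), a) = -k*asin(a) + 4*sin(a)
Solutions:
 h(a) = C1 + k*(a*asin(a) + sqrt(1 - a^2)) + 4*cos(a)


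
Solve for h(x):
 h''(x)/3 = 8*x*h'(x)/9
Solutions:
 h(x) = C1 + C2*erfi(2*sqrt(3)*x/3)


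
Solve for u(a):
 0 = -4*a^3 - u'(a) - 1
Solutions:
 u(a) = C1 - a^4 - a


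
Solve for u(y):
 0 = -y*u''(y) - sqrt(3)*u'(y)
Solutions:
 u(y) = C1 + C2*y^(1 - sqrt(3))


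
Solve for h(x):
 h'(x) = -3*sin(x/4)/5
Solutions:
 h(x) = C1 + 12*cos(x/4)/5


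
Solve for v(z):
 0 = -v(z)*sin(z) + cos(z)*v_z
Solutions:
 v(z) = C1/cos(z)


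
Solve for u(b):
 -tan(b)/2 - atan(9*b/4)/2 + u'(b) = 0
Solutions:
 u(b) = C1 + b*atan(9*b/4)/2 - log(81*b^2 + 16)/9 - log(cos(b))/2


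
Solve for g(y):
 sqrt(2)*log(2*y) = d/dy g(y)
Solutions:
 g(y) = C1 + sqrt(2)*y*log(y) - sqrt(2)*y + sqrt(2)*y*log(2)


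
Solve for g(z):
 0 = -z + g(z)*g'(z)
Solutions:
 g(z) = -sqrt(C1 + z^2)
 g(z) = sqrt(C1 + z^2)


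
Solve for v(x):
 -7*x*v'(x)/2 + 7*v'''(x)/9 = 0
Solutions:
 v(x) = C1 + Integral(C2*airyai(6^(2/3)*x/2) + C3*airybi(6^(2/3)*x/2), x)


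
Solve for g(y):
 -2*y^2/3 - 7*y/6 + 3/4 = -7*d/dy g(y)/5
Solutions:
 g(y) = C1 + 10*y^3/63 + 5*y^2/12 - 15*y/28


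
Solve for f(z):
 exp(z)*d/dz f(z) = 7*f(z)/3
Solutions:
 f(z) = C1*exp(-7*exp(-z)/3)


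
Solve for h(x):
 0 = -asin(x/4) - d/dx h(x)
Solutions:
 h(x) = C1 - x*asin(x/4) - sqrt(16 - x^2)


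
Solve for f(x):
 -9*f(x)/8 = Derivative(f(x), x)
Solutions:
 f(x) = C1*exp(-9*x/8)


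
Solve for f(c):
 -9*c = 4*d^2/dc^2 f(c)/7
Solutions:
 f(c) = C1 + C2*c - 21*c^3/8


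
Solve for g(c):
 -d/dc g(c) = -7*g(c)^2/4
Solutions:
 g(c) = -4/(C1 + 7*c)


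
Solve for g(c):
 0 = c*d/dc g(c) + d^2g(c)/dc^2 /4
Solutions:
 g(c) = C1 + C2*erf(sqrt(2)*c)


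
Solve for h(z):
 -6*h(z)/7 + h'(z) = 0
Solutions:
 h(z) = C1*exp(6*z/7)


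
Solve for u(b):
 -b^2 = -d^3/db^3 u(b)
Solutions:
 u(b) = C1 + C2*b + C3*b^2 + b^5/60


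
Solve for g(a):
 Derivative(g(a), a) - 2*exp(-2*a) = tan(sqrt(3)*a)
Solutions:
 g(a) = C1 + sqrt(3)*log(tan(sqrt(3)*a)^2 + 1)/6 - exp(-2*a)


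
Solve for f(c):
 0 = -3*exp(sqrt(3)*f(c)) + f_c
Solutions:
 f(c) = sqrt(3)*(2*log(-1/(C1 + 3*c)) - log(3))/6


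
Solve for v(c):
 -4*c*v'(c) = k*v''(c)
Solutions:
 v(c) = C1 + C2*sqrt(k)*erf(sqrt(2)*c*sqrt(1/k))


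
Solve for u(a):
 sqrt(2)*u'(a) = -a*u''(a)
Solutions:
 u(a) = C1 + C2*a^(1 - sqrt(2))


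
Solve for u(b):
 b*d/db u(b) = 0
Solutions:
 u(b) = C1


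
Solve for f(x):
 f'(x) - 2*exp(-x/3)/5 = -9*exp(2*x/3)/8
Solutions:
 f(x) = C1 - 27*exp(2*x/3)/16 - 6*exp(-x/3)/5


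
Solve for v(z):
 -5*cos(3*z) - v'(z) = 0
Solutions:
 v(z) = C1 - 5*sin(3*z)/3


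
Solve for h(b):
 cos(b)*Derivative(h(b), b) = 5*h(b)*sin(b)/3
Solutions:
 h(b) = C1/cos(b)^(5/3)


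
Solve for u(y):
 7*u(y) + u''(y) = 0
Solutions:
 u(y) = C1*sin(sqrt(7)*y) + C2*cos(sqrt(7)*y)


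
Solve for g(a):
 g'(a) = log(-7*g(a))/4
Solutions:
 -4*Integral(1/(log(-_y) + log(7)), (_y, g(a))) = C1 - a


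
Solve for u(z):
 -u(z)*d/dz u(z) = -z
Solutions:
 u(z) = -sqrt(C1 + z^2)
 u(z) = sqrt(C1 + z^2)


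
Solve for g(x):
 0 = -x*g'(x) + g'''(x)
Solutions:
 g(x) = C1 + Integral(C2*airyai(x) + C3*airybi(x), x)


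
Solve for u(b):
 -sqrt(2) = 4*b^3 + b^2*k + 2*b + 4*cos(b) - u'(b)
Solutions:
 u(b) = C1 + b^4 + b^3*k/3 + b^2 + sqrt(2)*b + 4*sin(b)


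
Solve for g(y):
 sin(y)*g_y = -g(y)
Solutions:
 g(y) = C1*sqrt(cos(y) + 1)/sqrt(cos(y) - 1)


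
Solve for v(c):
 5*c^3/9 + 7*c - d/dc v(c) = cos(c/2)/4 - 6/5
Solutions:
 v(c) = C1 + 5*c^4/36 + 7*c^2/2 + 6*c/5 - sin(c/2)/2


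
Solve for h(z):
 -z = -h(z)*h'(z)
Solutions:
 h(z) = -sqrt(C1 + z^2)
 h(z) = sqrt(C1 + z^2)


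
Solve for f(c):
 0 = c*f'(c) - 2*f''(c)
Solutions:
 f(c) = C1 + C2*erfi(c/2)


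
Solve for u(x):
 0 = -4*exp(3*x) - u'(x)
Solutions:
 u(x) = C1 - 4*exp(3*x)/3


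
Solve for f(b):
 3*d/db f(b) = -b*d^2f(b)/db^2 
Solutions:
 f(b) = C1 + C2/b^2


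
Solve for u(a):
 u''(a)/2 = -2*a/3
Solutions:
 u(a) = C1 + C2*a - 2*a^3/9


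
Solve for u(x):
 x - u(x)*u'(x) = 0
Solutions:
 u(x) = -sqrt(C1 + x^2)
 u(x) = sqrt(C1 + x^2)


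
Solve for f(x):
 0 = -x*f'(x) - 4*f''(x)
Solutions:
 f(x) = C1 + C2*erf(sqrt(2)*x/4)


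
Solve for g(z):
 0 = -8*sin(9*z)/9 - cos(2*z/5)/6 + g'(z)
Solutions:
 g(z) = C1 + 5*sin(2*z/5)/12 - 8*cos(9*z)/81


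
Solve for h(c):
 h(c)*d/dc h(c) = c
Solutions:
 h(c) = -sqrt(C1 + c^2)
 h(c) = sqrt(C1 + c^2)


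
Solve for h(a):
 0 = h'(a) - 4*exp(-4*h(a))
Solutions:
 h(a) = log(-I*(C1 + 16*a)^(1/4))
 h(a) = log(I*(C1 + 16*a)^(1/4))
 h(a) = log(-(C1 + 16*a)^(1/4))
 h(a) = log(C1 + 16*a)/4


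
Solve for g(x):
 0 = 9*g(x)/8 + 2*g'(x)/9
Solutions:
 g(x) = C1*exp(-81*x/16)


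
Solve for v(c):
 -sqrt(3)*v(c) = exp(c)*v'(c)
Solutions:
 v(c) = C1*exp(sqrt(3)*exp(-c))


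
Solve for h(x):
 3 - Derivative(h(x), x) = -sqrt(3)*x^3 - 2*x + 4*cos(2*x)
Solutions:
 h(x) = C1 + sqrt(3)*x^4/4 + x^2 + 3*x - 2*sin(2*x)


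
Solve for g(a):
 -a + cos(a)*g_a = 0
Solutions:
 g(a) = C1 + Integral(a/cos(a), a)


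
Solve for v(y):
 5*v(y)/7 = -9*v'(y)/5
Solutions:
 v(y) = C1*exp(-25*y/63)


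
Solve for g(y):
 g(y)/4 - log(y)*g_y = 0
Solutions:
 g(y) = C1*exp(li(y)/4)


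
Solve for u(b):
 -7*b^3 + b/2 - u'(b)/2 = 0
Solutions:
 u(b) = C1 - 7*b^4/2 + b^2/2


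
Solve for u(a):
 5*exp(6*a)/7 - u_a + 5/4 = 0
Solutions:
 u(a) = C1 + 5*a/4 + 5*exp(6*a)/42


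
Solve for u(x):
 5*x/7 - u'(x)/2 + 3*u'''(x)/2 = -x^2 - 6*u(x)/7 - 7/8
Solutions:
 u(x) = C1*exp(7^(1/3)*x*(7/(sqrt(2867) + 54)^(1/3) + 7^(1/3)*(sqrt(2867) + 54)^(1/3))/42)*sin(sqrt(3)*7^(1/3)*x*(-7^(1/3)*(sqrt(2867) + 54)^(1/3) + 7/(sqrt(2867) + 54)^(1/3))/42) + C2*exp(7^(1/3)*x*(7/(sqrt(2867) + 54)^(1/3) + 7^(1/3)*(sqrt(2867) + 54)^(1/3))/42)*cos(sqrt(3)*7^(1/3)*x*(-7^(1/3)*(sqrt(2867) + 54)^(1/3) + 7/(sqrt(2867) + 54)^(1/3))/42) + C3*exp(-7^(1/3)*x*(7/(sqrt(2867) + 54)^(1/3) + 7^(1/3)*(sqrt(2867) + 54)^(1/3))/21) - 7*x^2/6 - 79*x/36 - 497/216


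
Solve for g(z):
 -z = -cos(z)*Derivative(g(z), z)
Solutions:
 g(z) = C1 + Integral(z/cos(z), z)


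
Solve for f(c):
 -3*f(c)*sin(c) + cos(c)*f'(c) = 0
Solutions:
 f(c) = C1/cos(c)^3


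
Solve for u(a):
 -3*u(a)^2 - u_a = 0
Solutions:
 u(a) = 1/(C1 + 3*a)


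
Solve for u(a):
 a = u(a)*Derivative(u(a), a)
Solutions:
 u(a) = -sqrt(C1 + a^2)
 u(a) = sqrt(C1 + a^2)


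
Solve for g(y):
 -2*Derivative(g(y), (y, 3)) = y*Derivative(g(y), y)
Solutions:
 g(y) = C1 + Integral(C2*airyai(-2^(2/3)*y/2) + C3*airybi(-2^(2/3)*y/2), y)


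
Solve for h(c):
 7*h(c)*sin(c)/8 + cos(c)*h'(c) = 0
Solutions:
 h(c) = C1*cos(c)^(7/8)


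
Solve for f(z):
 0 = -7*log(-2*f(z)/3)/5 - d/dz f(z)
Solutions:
 5*Integral(1/(log(-_y) - log(3) + log(2)), (_y, f(z)))/7 = C1 - z


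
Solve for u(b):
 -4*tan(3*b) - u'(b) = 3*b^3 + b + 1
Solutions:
 u(b) = C1 - 3*b^4/4 - b^2/2 - b + 4*log(cos(3*b))/3


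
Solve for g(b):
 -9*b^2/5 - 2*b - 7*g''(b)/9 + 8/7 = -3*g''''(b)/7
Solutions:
 g(b) = C1 + C2*b + C3*exp(-7*sqrt(3)*b/9) + C4*exp(7*sqrt(3)*b/9) - 27*b^4/140 - 3*b^3/7 - 927*b^2/1715


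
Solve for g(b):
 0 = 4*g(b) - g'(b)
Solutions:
 g(b) = C1*exp(4*b)


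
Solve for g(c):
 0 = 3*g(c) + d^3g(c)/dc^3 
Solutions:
 g(c) = C3*exp(-3^(1/3)*c) + (C1*sin(3^(5/6)*c/2) + C2*cos(3^(5/6)*c/2))*exp(3^(1/3)*c/2)


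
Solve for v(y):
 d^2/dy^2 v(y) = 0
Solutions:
 v(y) = C1 + C2*y


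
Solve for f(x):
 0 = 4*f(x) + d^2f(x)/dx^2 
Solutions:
 f(x) = C1*sin(2*x) + C2*cos(2*x)


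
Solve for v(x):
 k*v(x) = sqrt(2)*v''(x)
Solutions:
 v(x) = C1*exp(-2^(3/4)*sqrt(k)*x/2) + C2*exp(2^(3/4)*sqrt(k)*x/2)


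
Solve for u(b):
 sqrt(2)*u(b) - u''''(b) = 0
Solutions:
 u(b) = C1*exp(-2^(1/8)*b) + C2*exp(2^(1/8)*b) + C3*sin(2^(1/8)*b) + C4*cos(2^(1/8)*b)


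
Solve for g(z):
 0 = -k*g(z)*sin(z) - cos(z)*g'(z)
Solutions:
 g(z) = C1*exp(k*log(cos(z)))


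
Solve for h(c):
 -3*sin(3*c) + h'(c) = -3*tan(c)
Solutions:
 h(c) = C1 + 3*log(cos(c)) - cos(3*c)


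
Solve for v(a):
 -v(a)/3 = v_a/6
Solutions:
 v(a) = C1*exp(-2*a)


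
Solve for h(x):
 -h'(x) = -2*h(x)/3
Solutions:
 h(x) = C1*exp(2*x/3)


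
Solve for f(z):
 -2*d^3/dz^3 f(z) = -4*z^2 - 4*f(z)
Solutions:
 f(z) = C3*exp(2^(1/3)*z) - z^2 + (C1*sin(2^(1/3)*sqrt(3)*z/2) + C2*cos(2^(1/3)*sqrt(3)*z/2))*exp(-2^(1/3)*z/2)


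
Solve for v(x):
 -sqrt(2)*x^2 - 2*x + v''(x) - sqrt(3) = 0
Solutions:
 v(x) = C1 + C2*x + sqrt(2)*x^4/12 + x^3/3 + sqrt(3)*x^2/2


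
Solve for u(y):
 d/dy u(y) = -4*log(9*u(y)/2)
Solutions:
 -Integral(1/(-log(_y) - 2*log(3) + log(2)), (_y, u(y)))/4 = C1 - y


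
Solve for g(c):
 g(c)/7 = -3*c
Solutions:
 g(c) = -21*c


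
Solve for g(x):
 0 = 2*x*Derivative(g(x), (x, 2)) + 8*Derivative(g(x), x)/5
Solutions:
 g(x) = C1 + C2*x^(1/5)


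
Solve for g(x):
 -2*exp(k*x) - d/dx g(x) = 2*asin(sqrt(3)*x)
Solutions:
 g(x) = C1 - 2*x*asin(sqrt(3)*x) - 2*sqrt(3)*sqrt(1 - 3*x^2)/3 - 2*Piecewise((exp(k*x)/k, Ne(k, 0)), (x, True))


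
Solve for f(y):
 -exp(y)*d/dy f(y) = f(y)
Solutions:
 f(y) = C1*exp(exp(-y))


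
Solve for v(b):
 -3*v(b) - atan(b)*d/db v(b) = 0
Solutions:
 v(b) = C1*exp(-3*Integral(1/atan(b), b))


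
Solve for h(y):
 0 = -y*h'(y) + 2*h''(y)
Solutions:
 h(y) = C1 + C2*erfi(y/2)


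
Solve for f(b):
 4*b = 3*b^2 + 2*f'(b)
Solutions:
 f(b) = C1 - b^3/2 + b^2


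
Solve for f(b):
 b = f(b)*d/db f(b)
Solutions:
 f(b) = -sqrt(C1 + b^2)
 f(b) = sqrt(C1 + b^2)


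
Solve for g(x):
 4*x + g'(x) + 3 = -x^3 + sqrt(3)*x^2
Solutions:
 g(x) = C1 - x^4/4 + sqrt(3)*x^3/3 - 2*x^2 - 3*x


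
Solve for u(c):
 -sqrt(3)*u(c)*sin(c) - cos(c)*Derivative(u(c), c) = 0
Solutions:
 u(c) = C1*cos(c)^(sqrt(3))


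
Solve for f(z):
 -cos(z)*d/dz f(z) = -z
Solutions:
 f(z) = C1 + Integral(z/cos(z), z)


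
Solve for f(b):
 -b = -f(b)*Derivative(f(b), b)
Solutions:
 f(b) = -sqrt(C1 + b^2)
 f(b) = sqrt(C1 + b^2)


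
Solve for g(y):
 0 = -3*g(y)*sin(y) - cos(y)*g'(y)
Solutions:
 g(y) = C1*cos(y)^3


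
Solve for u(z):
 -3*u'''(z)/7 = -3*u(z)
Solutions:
 u(z) = C3*exp(7^(1/3)*z) + (C1*sin(sqrt(3)*7^(1/3)*z/2) + C2*cos(sqrt(3)*7^(1/3)*z/2))*exp(-7^(1/3)*z/2)


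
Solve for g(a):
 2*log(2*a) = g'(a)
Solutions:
 g(a) = C1 + 2*a*log(a) - 2*a + a*log(4)


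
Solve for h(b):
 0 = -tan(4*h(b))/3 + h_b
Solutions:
 h(b) = -asin(C1*exp(4*b/3))/4 + pi/4
 h(b) = asin(C1*exp(4*b/3))/4


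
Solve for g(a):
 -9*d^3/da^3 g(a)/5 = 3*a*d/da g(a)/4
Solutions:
 g(a) = C1 + Integral(C2*airyai(-90^(1/3)*a/6) + C3*airybi(-90^(1/3)*a/6), a)


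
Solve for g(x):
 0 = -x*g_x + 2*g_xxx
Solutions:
 g(x) = C1 + Integral(C2*airyai(2^(2/3)*x/2) + C3*airybi(2^(2/3)*x/2), x)


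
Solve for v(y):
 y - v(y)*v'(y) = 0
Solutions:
 v(y) = -sqrt(C1 + y^2)
 v(y) = sqrt(C1 + y^2)


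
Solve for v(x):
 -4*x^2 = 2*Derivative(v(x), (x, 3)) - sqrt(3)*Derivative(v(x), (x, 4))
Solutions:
 v(x) = C1 + C2*x + C3*x^2 + C4*exp(2*sqrt(3)*x/3) - x^5/30 - sqrt(3)*x^4/12 - x^3/2


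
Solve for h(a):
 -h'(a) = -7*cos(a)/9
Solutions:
 h(a) = C1 + 7*sin(a)/9


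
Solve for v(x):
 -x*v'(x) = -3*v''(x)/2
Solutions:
 v(x) = C1 + C2*erfi(sqrt(3)*x/3)


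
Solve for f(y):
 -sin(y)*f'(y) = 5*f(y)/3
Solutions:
 f(y) = C1*(cos(y) + 1)^(5/6)/(cos(y) - 1)^(5/6)


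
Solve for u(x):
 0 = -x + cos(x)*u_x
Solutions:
 u(x) = C1 + Integral(x/cos(x), x)


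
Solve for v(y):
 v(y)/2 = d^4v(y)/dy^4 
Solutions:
 v(y) = C1*exp(-2^(3/4)*y/2) + C2*exp(2^(3/4)*y/2) + C3*sin(2^(3/4)*y/2) + C4*cos(2^(3/4)*y/2)


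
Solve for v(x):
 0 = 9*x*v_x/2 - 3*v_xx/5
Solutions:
 v(x) = C1 + C2*erfi(sqrt(15)*x/2)


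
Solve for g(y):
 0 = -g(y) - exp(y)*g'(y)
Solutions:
 g(y) = C1*exp(exp(-y))


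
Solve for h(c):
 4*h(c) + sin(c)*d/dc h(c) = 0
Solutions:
 h(c) = C1*(cos(c)^2 + 2*cos(c) + 1)/(cos(c)^2 - 2*cos(c) + 1)


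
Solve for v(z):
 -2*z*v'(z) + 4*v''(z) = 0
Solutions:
 v(z) = C1 + C2*erfi(z/2)


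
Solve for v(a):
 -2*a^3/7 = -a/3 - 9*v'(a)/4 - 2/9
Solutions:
 v(a) = C1 + 2*a^4/63 - 2*a^2/27 - 8*a/81


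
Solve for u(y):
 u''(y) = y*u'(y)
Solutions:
 u(y) = C1 + C2*erfi(sqrt(2)*y/2)


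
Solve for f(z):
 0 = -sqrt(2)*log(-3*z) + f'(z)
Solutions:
 f(z) = C1 + sqrt(2)*z*log(-z) + sqrt(2)*z*(-1 + log(3))


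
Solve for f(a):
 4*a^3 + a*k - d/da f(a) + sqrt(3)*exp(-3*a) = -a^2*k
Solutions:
 f(a) = C1 + a^4 + a^3*k/3 + a^2*k/2 - sqrt(3)*exp(-3*a)/3


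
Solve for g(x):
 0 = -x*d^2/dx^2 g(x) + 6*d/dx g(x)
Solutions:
 g(x) = C1 + C2*x^7


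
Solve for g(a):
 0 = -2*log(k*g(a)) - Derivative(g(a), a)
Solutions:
 li(k*g(a))/k = C1 - 2*a


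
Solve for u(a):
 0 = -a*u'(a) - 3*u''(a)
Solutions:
 u(a) = C1 + C2*erf(sqrt(6)*a/6)


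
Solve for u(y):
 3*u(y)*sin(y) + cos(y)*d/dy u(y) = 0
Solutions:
 u(y) = C1*cos(y)^3


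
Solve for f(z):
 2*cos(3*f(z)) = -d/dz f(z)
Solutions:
 f(z) = -asin((C1 + exp(12*z))/(C1 - exp(12*z)))/3 + pi/3
 f(z) = asin((C1 + exp(12*z))/(C1 - exp(12*z)))/3


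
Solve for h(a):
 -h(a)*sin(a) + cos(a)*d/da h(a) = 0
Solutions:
 h(a) = C1/cos(a)


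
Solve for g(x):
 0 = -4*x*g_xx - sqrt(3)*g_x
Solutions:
 g(x) = C1 + C2*x^(1 - sqrt(3)/4)


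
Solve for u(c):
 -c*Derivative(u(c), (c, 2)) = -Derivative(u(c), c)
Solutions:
 u(c) = C1 + C2*c^2


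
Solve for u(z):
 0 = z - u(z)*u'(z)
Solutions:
 u(z) = -sqrt(C1 + z^2)
 u(z) = sqrt(C1 + z^2)


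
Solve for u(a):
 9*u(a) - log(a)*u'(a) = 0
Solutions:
 u(a) = C1*exp(9*li(a))


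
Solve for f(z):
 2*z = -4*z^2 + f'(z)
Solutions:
 f(z) = C1 + 4*z^3/3 + z^2


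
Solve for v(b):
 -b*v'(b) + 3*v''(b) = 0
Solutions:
 v(b) = C1 + C2*erfi(sqrt(6)*b/6)


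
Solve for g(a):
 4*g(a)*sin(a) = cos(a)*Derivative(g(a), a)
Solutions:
 g(a) = C1/cos(a)^4


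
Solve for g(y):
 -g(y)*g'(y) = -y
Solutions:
 g(y) = -sqrt(C1 + y^2)
 g(y) = sqrt(C1 + y^2)


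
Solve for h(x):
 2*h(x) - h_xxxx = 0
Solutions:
 h(x) = C1*exp(-2^(1/4)*x) + C2*exp(2^(1/4)*x) + C3*sin(2^(1/4)*x) + C4*cos(2^(1/4)*x)


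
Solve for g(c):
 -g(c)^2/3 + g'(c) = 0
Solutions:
 g(c) = -3/(C1 + c)


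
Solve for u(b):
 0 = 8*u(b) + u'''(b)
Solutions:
 u(b) = C3*exp(-2*b) + (C1*sin(sqrt(3)*b) + C2*cos(sqrt(3)*b))*exp(b)


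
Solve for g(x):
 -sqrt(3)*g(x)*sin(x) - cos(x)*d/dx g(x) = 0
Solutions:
 g(x) = C1*cos(x)^(sqrt(3))


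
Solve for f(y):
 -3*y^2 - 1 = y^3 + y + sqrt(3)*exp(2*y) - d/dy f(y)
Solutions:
 f(y) = C1 + y^4/4 + y^3 + y^2/2 + y + sqrt(3)*exp(2*y)/2


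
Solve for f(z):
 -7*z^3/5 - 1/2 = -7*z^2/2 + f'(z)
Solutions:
 f(z) = C1 - 7*z^4/20 + 7*z^3/6 - z/2


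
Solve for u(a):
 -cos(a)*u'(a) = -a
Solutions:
 u(a) = C1 + Integral(a/cos(a), a)


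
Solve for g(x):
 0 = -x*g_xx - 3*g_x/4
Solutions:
 g(x) = C1 + C2*x^(1/4)


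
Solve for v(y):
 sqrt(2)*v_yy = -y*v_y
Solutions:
 v(y) = C1 + C2*erf(2^(1/4)*y/2)


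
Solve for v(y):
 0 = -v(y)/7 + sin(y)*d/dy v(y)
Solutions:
 v(y) = C1*(cos(y) - 1)^(1/14)/(cos(y) + 1)^(1/14)


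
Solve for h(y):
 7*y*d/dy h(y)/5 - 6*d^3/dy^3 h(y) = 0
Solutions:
 h(y) = C1 + Integral(C2*airyai(30^(2/3)*7^(1/3)*y/30) + C3*airybi(30^(2/3)*7^(1/3)*y/30), y)


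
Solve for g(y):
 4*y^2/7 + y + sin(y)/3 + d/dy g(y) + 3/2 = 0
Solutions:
 g(y) = C1 - 4*y^3/21 - y^2/2 - 3*y/2 + cos(y)/3


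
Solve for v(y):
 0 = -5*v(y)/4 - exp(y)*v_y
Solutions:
 v(y) = C1*exp(5*exp(-y)/4)


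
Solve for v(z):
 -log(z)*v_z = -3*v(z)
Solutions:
 v(z) = C1*exp(3*li(z))


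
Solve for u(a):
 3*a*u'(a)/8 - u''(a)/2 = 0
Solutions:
 u(a) = C1 + C2*erfi(sqrt(6)*a/4)


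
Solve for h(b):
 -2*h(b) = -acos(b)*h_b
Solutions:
 h(b) = C1*exp(2*Integral(1/acos(b), b))


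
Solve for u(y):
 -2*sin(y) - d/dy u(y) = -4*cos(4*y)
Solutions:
 u(y) = C1 + sin(4*y) + 2*cos(y)


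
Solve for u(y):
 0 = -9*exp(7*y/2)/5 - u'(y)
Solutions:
 u(y) = C1 - 18*exp(7*y/2)/35


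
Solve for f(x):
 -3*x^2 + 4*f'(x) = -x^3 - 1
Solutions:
 f(x) = C1 - x^4/16 + x^3/4 - x/4


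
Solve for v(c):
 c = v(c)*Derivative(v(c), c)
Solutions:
 v(c) = -sqrt(C1 + c^2)
 v(c) = sqrt(C1 + c^2)


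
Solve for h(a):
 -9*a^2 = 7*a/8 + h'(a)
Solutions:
 h(a) = C1 - 3*a^3 - 7*a^2/16


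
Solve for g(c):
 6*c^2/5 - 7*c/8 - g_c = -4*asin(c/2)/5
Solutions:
 g(c) = C1 + 2*c^3/5 - 7*c^2/16 + 4*c*asin(c/2)/5 + 4*sqrt(4 - c^2)/5


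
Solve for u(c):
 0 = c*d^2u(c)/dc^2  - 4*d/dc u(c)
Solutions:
 u(c) = C1 + C2*c^5


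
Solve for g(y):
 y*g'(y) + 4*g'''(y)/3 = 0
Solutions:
 g(y) = C1 + Integral(C2*airyai(-6^(1/3)*y/2) + C3*airybi(-6^(1/3)*y/2), y)


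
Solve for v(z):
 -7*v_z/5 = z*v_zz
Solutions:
 v(z) = C1 + C2/z^(2/5)


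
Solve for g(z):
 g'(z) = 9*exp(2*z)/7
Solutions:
 g(z) = C1 + 9*exp(2*z)/14


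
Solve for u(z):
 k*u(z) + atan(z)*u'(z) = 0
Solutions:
 u(z) = C1*exp(-k*Integral(1/atan(z), z))


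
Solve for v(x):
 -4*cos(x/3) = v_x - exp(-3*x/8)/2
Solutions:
 v(x) = C1 - 12*sin(x/3) - 4*exp(-3*x/8)/3


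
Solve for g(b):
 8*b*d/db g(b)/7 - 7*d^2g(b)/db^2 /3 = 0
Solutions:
 g(b) = C1 + C2*erfi(2*sqrt(3)*b/7)


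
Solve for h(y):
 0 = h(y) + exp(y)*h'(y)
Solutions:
 h(y) = C1*exp(exp(-y))


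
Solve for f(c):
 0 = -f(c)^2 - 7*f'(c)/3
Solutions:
 f(c) = 7/(C1 + 3*c)


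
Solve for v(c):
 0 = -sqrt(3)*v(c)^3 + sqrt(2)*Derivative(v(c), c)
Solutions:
 v(c) = -sqrt(-1/(C1 + sqrt(6)*c))
 v(c) = sqrt(-1/(C1 + sqrt(6)*c))


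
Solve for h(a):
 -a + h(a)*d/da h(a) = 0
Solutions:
 h(a) = -sqrt(C1 + a^2)
 h(a) = sqrt(C1 + a^2)


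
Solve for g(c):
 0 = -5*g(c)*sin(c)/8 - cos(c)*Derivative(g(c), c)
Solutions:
 g(c) = C1*cos(c)^(5/8)


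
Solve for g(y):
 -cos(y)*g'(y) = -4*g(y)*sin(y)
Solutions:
 g(y) = C1/cos(y)^4


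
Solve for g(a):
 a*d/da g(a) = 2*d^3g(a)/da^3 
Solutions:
 g(a) = C1 + Integral(C2*airyai(2^(2/3)*a/2) + C3*airybi(2^(2/3)*a/2), a)


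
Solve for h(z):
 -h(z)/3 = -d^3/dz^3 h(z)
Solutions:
 h(z) = C3*exp(3^(2/3)*z/3) + (C1*sin(3^(1/6)*z/2) + C2*cos(3^(1/6)*z/2))*exp(-3^(2/3)*z/6)


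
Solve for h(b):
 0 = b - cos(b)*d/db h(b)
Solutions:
 h(b) = C1 + Integral(b/cos(b), b)


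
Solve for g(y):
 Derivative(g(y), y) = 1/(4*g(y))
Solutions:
 g(y) = -sqrt(C1 + 2*y)/2
 g(y) = sqrt(C1 + 2*y)/2


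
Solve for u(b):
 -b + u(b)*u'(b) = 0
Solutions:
 u(b) = -sqrt(C1 + b^2)
 u(b) = sqrt(C1 + b^2)


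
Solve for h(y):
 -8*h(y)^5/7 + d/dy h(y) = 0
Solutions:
 h(y) = -7^(1/4)*(-1/(C1 + 32*y))^(1/4)
 h(y) = 7^(1/4)*(-1/(C1 + 32*y))^(1/4)
 h(y) = -7^(1/4)*I*(-1/(C1 + 32*y))^(1/4)
 h(y) = 7^(1/4)*I*(-1/(C1 + 32*y))^(1/4)


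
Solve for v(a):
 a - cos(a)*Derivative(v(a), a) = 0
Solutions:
 v(a) = C1 + Integral(a/cos(a), a)


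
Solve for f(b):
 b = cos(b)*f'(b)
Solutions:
 f(b) = C1 + Integral(b/cos(b), b)


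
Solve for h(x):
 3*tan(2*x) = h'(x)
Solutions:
 h(x) = C1 - 3*log(cos(2*x))/2


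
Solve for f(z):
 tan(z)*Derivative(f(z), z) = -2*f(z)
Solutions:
 f(z) = C1/sin(z)^2


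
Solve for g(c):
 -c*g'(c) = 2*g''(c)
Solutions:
 g(c) = C1 + C2*erf(c/2)


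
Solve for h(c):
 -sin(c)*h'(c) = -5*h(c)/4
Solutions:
 h(c) = C1*(cos(c) - 1)^(5/8)/(cos(c) + 1)^(5/8)


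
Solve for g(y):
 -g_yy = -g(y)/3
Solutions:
 g(y) = C1*exp(-sqrt(3)*y/3) + C2*exp(sqrt(3)*y/3)


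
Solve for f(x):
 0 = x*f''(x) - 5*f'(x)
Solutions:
 f(x) = C1 + C2*x^6


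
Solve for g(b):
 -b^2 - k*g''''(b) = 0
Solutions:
 g(b) = C1 + C2*b + C3*b^2 + C4*b^3 - b^6/(360*k)


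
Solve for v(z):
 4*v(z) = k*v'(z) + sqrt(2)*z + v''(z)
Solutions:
 v(z) = C1*exp(z*(-k + sqrt(k^2 + 16))/2) + C2*exp(-z*(k + sqrt(k^2 + 16))/2) + sqrt(2)*k/16 + sqrt(2)*z/4


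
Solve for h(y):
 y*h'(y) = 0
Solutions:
 h(y) = C1


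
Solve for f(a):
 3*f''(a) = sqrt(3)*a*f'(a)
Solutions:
 f(a) = C1 + C2*erfi(sqrt(2)*3^(3/4)*a/6)


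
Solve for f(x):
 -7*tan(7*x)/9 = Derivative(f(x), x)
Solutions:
 f(x) = C1 + log(cos(7*x))/9


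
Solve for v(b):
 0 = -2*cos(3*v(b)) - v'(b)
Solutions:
 v(b) = -asin((C1 + exp(12*b))/(C1 - exp(12*b)))/3 + pi/3
 v(b) = asin((C1 + exp(12*b))/(C1 - exp(12*b)))/3


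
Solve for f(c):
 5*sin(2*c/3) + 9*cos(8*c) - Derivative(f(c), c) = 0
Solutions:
 f(c) = C1 + 9*sin(8*c)/8 - 15*cos(2*c/3)/2


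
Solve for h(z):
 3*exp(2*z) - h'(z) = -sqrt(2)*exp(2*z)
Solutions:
 h(z) = C1 + sqrt(2)*exp(2*z)/2 + 3*exp(2*z)/2


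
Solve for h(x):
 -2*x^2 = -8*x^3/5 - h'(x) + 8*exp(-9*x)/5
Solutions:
 h(x) = C1 - 2*x^4/5 + 2*x^3/3 - 8*exp(-9*x)/45


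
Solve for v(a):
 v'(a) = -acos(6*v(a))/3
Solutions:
 Integral(1/acos(6*_y), (_y, v(a))) = C1 - a/3


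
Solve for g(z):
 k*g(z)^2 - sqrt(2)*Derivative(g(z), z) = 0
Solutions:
 g(z) = -2/(C1 + sqrt(2)*k*z)


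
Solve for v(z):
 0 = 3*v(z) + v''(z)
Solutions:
 v(z) = C1*sin(sqrt(3)*z) + C2*cos(sqrt(3)*z)


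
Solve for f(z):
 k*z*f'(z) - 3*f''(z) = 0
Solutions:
 f(z) = Piecewise((-sqrt(6)*sqrt(pi)*C1*erf(sqrt(6)*z*sqrt(-k)/6)/(2*sqrt(-k)) - C2, (k > 0) | (k < 0)), (-C1*z - C2, True))


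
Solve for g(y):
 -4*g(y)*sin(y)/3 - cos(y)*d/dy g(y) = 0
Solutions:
 g(y) = C1*cos(y)^(4/3)


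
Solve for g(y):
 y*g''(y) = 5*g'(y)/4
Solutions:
 g(y) = C1 + C2*y^(9/4)


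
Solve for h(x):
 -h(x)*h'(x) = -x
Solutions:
 h(x) = -sqrt(C1 + x^2)
 h(x) = sqrt(C1 + x^2)


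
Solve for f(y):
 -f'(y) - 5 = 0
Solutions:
 f(y) = C1 - 5*y


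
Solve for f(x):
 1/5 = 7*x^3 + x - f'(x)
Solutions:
 f(x) = C1 + 7*x^4/4 + x^2/2 - x/5


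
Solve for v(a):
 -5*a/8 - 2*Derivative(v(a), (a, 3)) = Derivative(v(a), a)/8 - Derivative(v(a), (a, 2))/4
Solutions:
 v(a) = C1 - 5*a^2/2 - 10*a + (C2*sin(sqrt(15)*a/16) + C3*cos(sqrt(15)*a/16))*exp(a/16)


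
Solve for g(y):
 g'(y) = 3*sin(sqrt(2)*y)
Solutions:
 g(y) = C1 - 3*sqrt(2)*cos(sqrt(2)*y)/2


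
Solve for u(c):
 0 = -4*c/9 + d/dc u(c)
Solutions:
 u(c) = C1 + 2*c^2/9


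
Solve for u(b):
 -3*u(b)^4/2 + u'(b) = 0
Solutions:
 u(b) = 2^(1/3)*(-1/(C1 + 9*b))^(1/3)
 u(b) = 2^(1/3)*(-1/(C1 + 3*b))^(1/3)*(-3^(2/3) - 3*3^(1/6)*I)/6
 u(b) = 2^(1/3)*(-1/(C1 + 3*b))^(1/3)*(-3^(2/3) + 3*3^(1/6)*I)/6


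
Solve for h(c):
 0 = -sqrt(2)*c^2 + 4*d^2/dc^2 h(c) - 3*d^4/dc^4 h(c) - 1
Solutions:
 h(c) = C1 + C2*c + C3*exp(-2*sqrt(3)*c/3) + C4*exp(2*sqrt(3)*c/3) + sqrt(2)*c^4/48 + c^2*(2 + 3*sqrt(2))/16


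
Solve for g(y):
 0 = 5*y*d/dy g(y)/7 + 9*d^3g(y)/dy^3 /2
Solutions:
 g(y) = C1 + Integral(C2*airyai(-1470^(1/3)*y/21) + C3*airybi(-1470^(1/3)*y/21), y)


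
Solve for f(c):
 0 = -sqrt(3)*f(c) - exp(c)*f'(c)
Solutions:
 f(c) = C1*exp(sqrt(3)*exp(-c))


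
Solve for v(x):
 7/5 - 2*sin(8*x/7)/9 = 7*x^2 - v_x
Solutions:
 v(x) = C1 + 7*x^3/3 - 7*x/5 - 7*cos(8*x/7)/36


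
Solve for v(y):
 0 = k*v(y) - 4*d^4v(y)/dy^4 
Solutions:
 v(y) = C1*exp(-sqrt(2)*k^(1/4)*y/2) + C2*exp(sqrt(2)*k^(1/4)*y/2) + C3*exp(-sqrt(2)*I*k^(1/4)*y/2) + C4*exp(sqrt(2)*I*k^(1/4)*y/2)


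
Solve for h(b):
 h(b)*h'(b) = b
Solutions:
 h(b) = -sqrt(C1 + b^2)
 h(b) = sqrt(C1 + b^2)


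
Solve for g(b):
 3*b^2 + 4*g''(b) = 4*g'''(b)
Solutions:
 g(b) = C1 + C2*b + C3*exp(b) - b^4/16 - b^3/4 - 3*b^2/4


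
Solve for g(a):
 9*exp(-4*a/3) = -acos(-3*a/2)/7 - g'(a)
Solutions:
 g(a) = C1 - a*acos(-3*a/2)/7 - sqrt(4 - 9*a^2)/21 + 27*exp(-4*a/3)/4


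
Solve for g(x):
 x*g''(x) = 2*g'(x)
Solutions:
 g(x) = C1 + C2*x^3


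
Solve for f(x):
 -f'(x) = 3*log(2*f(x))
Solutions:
 Integral(1/(log(_y) + log(2)), (_y, f(x)))/3 = C1 - x


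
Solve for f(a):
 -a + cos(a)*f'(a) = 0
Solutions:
 f(a) = C1 + Integral(a/cos(a), a)


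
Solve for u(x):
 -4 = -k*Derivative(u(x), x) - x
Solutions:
 u(x) = C1 - x^2/(2*k) + 4*x/k


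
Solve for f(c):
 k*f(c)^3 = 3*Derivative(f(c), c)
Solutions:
 f(c) = -sqrt(6)*sqrt(-1/(C1 + c*k))/2
 f(c) = sqrt(6)*sqrt(-1/(C1 + c*k))/2


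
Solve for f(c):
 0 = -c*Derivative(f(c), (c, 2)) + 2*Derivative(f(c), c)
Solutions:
 f(c) = C1 + C2*c^3


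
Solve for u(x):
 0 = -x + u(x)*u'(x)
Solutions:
 u(x) = -sqrt(C1 + x^2)
 u(x) = sqrt(C1 + x^2)


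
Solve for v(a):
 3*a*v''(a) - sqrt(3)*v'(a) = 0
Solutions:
 v(a) = C1 + C2*a^(sqrt(3)/3 + 1)


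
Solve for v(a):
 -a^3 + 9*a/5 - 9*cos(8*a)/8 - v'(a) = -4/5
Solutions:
 v(a) = C1 - a^4/4 + 9*a^2/10 + 4*a/5 - 9*sin(8*a)/64


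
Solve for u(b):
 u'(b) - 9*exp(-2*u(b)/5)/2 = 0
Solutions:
 u(b) = 5*log(-sqrt(C1 + 9*b)) - 5*log(5)/2
 u(b) = 5*log(C1 + 9*b)/2 - 5*log(5)/2


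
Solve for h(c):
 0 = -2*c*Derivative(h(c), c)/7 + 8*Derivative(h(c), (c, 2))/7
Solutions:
 h(c) = C1 + C2*erfi(sqrt(2)*c/4)


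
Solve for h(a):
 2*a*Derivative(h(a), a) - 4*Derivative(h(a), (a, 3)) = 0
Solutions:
 h(a) = C1 + Integral(C2*airyai(2^(2/3)*a/2) + C3*airybi(2^(2/3)*a/2), a)


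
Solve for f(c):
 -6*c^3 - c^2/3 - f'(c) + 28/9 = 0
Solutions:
 f(c) = C1 - 3*c^4/2 - c^3/9 + 28*c/9


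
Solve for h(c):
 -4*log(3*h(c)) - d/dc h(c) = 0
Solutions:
 Integral(1/(log(_y) + log(3)), (_y, h(c)))/4 = C1 - c
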